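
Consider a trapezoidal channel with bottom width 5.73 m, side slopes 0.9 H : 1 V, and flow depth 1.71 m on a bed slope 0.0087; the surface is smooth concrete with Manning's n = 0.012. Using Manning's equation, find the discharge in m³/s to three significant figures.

109 m³/s

A = (b + z·y)·y = (5.73 + 0.9×1.71)×1.71 = 12.43 m²
P = b + 2y√(1+z²) = 5.73 + 2×1.71×√(1+0.9²) = 10.33 m
R = A/P = 12.43/10.33 = 1.203 m
Q = (1/n)·A·R^(2/3)·S^(1/2) = (1/0.012) × 12.43 × 1.203^(2/3) × 0.0087^(1/2) = 109.3 m³/s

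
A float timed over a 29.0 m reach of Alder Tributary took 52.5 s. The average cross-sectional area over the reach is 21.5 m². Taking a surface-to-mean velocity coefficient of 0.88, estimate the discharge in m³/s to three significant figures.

v_surface = L / t̄ = 29.0 / 52.5 = 0.5524 m/s
v_mean = 0.88 × 0.5524 = 0.4861 m/s
Q = A × v_mean = 21.5 × 0.4861 = 10.45 m³/s

10.5 m³/s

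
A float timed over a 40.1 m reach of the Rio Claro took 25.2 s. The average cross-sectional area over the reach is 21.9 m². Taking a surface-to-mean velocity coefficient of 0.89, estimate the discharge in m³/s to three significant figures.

v_surface = L / t̄ = 40.1 / 25.2 = 1.591 m/s
v_mean = 0.89 × 1.591 = 1.416 m/s
Q = A × v_mean = 21.9 × 1.416 = 31.02 m³/s

31.0 m³/s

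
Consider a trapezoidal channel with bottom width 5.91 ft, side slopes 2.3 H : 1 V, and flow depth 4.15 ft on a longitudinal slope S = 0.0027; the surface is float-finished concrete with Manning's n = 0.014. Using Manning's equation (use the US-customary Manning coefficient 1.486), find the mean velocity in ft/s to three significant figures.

9.89 ft/s

A = (b + z·y)·y = (5.91 + 2.3×4.15)×4.15 = 64.14 ft²
P = b + 2y√(1+z²) = 5.91 + 2×4.15×√(1+2.3²) = 26.73 ft
R = A/P = 64.14/26.73 = 2.400 ft
Q = (1.486/n)·A·R^(2/3)·S^(1/2) = (1.486/0.014) × 64.14 × 2.400^(2/3) × 0.0027^(1/2) = 634.1 ft³/s
V = Q/A = 634.1/64.14 = 9.886 ft/s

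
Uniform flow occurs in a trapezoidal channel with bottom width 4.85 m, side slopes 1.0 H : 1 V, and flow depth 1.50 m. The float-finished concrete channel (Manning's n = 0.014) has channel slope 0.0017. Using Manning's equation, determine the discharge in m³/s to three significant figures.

A = (b + z·y)·y = (4.85 + 1.0×1.50)×1.50 = 9.525 m²
P = b + 2y√(1+z²) = 4.85 + 2×1.50×√(1+1.0²) = 9.093 m
R = A/P = 9.525/9.093 = 1.048 m
Q = (1/n)·A·R^(2/3)·S^(1/2) = (1/0.014) × 9.525 × 1.048^(2/3) × 0.0017^(1/2) = 28.93 m³/s

28.9 m³/s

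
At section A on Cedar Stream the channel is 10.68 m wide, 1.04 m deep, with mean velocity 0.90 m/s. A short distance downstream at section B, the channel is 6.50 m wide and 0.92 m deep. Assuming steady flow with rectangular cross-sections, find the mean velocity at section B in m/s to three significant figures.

Q = A₁V₁ = (10.68×1.04) × 0.90 = 9.996 m³/s
A₂ = 6.50 × 0.92 = 5.980 m²
V₂ = Q/A₂ = 9.996/5.980 = 1.672 m/s

1.67 m/s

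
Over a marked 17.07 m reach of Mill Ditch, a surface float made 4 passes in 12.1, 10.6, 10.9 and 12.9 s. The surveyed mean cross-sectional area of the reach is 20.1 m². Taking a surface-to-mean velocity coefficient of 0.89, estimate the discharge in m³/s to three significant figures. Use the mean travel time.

26.3 m³/s

t̄ = (12.1 + 10.6 + 10.9 + 12.9) / 4 = 11.625 s
v_surface = L / t̄ = 17.07 / 11.625 = 1.468 m/s
v_mean = 0.89 × 1.468 = 1.307 m/s
Q = A × v_mean = 20.1 × 1.307 = 26.27 m³/s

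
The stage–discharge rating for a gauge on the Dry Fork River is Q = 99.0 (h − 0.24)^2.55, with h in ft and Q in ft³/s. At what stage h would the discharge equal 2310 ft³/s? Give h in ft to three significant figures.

h − h₀ = (Q/C)^(1/b) = (2310/99.0)^(1/2.55) = 3.439 ft
h = 0.24 + 3.439 = 3.679 ft

3.68 ft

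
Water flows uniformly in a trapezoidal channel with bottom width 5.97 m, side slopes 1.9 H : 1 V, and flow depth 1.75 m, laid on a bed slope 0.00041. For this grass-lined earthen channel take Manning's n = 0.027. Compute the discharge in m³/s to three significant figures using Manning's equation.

A = (b + z·y)·y = (5.97 + 1.9×1.75)×1.75 = 16.27 m²
P = b + 2y√(1+z²) = 5.97 + 2×1.75×√(1+1.9²) = 13.48 m
R = A/P = 16.27/13.48 = 1.206 m
Q = (1/n)·A·R^(2/3)·S^(1/2) = (1/0.027) × 16.27 × 1.206^(2/3) × 0.00041^(1/2) = 13.82 m³/s

13.8 m³/s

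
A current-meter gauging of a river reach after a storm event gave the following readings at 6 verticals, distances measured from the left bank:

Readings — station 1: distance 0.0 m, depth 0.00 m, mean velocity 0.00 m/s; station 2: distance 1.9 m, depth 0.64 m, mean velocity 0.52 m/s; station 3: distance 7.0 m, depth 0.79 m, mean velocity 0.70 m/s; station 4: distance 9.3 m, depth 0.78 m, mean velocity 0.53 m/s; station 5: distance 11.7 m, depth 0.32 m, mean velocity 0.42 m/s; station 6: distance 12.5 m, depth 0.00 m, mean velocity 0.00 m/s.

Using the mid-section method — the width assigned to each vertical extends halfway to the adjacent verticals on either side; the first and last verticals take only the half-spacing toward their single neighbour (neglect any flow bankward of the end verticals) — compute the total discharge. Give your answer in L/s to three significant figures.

w_2 = (7.0 − 0.0)/2 = 3.5 m; q_2 = 0.52 × 0.64 × 3.5 = 1.165 m³/s
w_3 = (9.3 − 1.9)/2 = 3.7 m; q_3 = 0.70 × 0.79 × 3.7 = 2.046 m³/s
w_4 = (11.7 − 7.0)/2 = 2.35 m; q_4 = 0.53 × 0.78 × 2.35 = 0.9715 m³/s
w_5 = (12.5 − 9.3)/2 = 1.6 m; q_5 = 0.42 × 0.32 × 1.6 = 0.2150 m³/s
Stations 1, 6 contribute zero (depth or velocity is 0).
Q = Σ qᵢ = 4.397 m³/s
= 4.397 × 1000 = 4397 L/s

4400 L/s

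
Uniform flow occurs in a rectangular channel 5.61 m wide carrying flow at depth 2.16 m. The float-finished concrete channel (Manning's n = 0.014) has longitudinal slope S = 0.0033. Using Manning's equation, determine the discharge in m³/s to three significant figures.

A = b·y = 5.61 × 2.16 = 12.12 m²
P = b + 2y = 5.61 + 2×2.16 = 9.930 m
R = A/P = 12.12/9.930 = 1.220 m
Q = (1/n)·A·R^(2/3)·S^(1/2) = (1/0.014) × 12.12 × 1.220^(2/3) × 0.0033^(1/2) = 56.78 m³/s

56.8 m³/s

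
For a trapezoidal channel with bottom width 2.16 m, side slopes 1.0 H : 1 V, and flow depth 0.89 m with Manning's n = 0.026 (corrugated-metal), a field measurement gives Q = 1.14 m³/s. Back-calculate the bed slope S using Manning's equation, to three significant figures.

0.000246

A = (b + z·y)·y = (2.16 + 1.0×0.89)×0.89 = 2.715 m²
P = b + 2y√(1+z²) = 2.16 + 2×0.89×√(1+1.0²) = 4.677 m
R = A/P = 2.715/4.677 = 0.5804 m
S = (Q·n / (1·A·R^(2/3)))² = (1.14×0.026 / (1×2.715×0.6958))² = 0.0002463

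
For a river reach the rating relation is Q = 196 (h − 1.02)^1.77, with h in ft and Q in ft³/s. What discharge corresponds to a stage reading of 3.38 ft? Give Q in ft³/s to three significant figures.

896 ft³/s

Q = 196 × (3.38 − 1.02)^1.77 = 196 × 2.36^1.77 = 896.0 ft³/s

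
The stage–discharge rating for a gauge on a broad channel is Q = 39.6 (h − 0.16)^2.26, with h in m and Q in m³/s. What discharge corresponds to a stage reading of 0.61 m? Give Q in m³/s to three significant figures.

6.52 m³/s

Q = 39.6 × (0.61 − 0.16)^2.26 = 39.6 × 0.45^2.26 = 6.516 m³/s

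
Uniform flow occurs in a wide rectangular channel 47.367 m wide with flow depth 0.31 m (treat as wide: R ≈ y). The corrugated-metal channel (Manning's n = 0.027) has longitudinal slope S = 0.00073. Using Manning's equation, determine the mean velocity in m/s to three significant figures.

A = b·y = 47.367 × 0.31 = 14.68 m²
Wide channel: R ≈ y = 0.31 m
Q = (1/n)·A·R^(2/3)·S^(1/2) = (1/0.027) × 14.68 × 0.3100^(2/3) × 0.00073^(1/2) = 6.730 m³/s
V = Q/A = 6.730/14.68 = 0.4584 m/s

0.458 m/s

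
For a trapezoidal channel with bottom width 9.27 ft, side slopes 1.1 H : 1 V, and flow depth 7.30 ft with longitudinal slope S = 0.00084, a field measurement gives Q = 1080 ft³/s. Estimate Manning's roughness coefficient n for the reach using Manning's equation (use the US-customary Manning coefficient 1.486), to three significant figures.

A = (b + z·y)·y = (9.27 + 1.1×7.30)×7.30 = 126.3 ft²
P = b + 2y√(1+z²) = 9.27 + 2×7.30×√(1+1.1²) = 30.97 ft
R = A/P = 126.3/30.97 = 4.077 ft
n = (1.486/Q)·A·R^(2/3)·S^(1/2) = (1.486/1080) × 126.3 × 2.552 × 0.02898 = 0.01285

0.0129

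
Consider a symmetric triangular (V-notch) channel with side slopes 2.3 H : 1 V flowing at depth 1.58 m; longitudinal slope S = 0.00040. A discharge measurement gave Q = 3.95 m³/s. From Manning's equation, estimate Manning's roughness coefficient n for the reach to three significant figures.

A = z·y² = 2.3×1.58² = 5.742 m²
P = 2y√(1+z²) = 2×1.58×√(1+2.3²) = 7.925 m
R = A/P = 5.742/7.925 = 0.7245 m
n = (1/Q)·A·R^(2/3)·S^(1/2) = (1/3.95) × 5.742 × 0.8067 × 0.02000 = 0.02345

0.0235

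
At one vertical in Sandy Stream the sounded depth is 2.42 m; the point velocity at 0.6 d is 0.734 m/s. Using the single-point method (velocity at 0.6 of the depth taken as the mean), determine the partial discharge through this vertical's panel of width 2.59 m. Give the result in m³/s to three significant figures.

v̄ = v₀.₆ = 0.734 m/s
q = v̄ × d × w = 0.7340 × 2.42 × 2.59 = 4.601 m³/s

4.60 m³/s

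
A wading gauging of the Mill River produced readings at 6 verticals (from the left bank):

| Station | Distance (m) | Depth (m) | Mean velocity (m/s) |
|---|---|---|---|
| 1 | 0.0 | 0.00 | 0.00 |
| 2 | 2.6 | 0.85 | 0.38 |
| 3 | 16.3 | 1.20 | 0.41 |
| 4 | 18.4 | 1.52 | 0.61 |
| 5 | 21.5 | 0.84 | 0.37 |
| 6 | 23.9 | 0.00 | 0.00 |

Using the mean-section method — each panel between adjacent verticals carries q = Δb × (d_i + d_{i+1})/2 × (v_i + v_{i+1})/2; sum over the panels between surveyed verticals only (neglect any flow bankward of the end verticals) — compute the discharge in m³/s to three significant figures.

9.19 m³/s

Panel 1-2: Δb = 2.6 m, d̄ = (0.00+0.85)/2 = 0.425, v̄ = (0.00+0.38)/2 = 0.19 → q = 2.6×0.425×0.19 = 0.2100 m³/s
Panel 2-3: Δb = 13.7 m, d̄ = (0.85+1.20)/2 = 1.025, v̄ = (0.38+0.41)/2 = 0.395 → q = 13.7×1.025×0.395 = 5.547 m³/s
Panel 3-4: Δb = 2.1 m, d̄ = (1.20+1.52)/2 = 1.36, v̄ = (0.41+0.61)/2 = 0.51 → q = 2.1×1.36×0.51 = 1.457 m³/s
Panel 4-5: Δb = 3.1 m, d̄ = (1.52+0.84)/2 = 1.18, v̄ = (0.61+0.37)/2 = 0.49 → q = 3.1×1.18×0.49 = 1.792 m³/s
Panel 5-6: Δb = 2.4 m, d̄ = (0.84+0.00)/2 = 0.42, v̄ = (0.37+0.00)/2 = 0.185 → q = 2.4×0.42×0.185 = 0.1865 m³/s
Q = Σ q = 9.192 m³/s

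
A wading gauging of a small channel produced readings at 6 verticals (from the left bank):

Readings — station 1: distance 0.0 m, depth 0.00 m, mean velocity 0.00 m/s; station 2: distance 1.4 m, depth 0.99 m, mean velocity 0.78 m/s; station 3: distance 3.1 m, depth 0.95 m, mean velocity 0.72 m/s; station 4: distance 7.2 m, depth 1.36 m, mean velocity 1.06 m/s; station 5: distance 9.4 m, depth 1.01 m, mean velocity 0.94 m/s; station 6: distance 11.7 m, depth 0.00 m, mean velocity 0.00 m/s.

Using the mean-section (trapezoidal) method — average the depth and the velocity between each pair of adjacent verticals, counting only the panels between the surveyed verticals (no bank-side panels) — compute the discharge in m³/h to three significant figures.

31900 m³/h

Panel 1-2: Δb = 1.4 m, d̄ = (0.00+0.99)/2 = 0.495, v̄ = (0.00+0.78)/2 = 0.39 → q = 1.4×0.495×0.39 = 0.2703 m³/s
Panel 2-3: Δb = 1.7 m, d̄ = (0.99+0.95)/2 = 0.97, v̄ = (0.78+0.72)/2 = 0.75 → q = 1.7×0.97×0.75 = 1.237 m³/s
Panel 3-4: Δb = 4.1 m, d̄ = (0.95+1.36)/2 = 1.155, v̄ = (0.72+1.06)/2 = 0.89 → q = 4.1×1.155×0.89 = 4.215 m³/s
Panel 4-5: Δb = 2.2 m, d̄ = (1.36+1.01)/2 = 1.185, v̄ = (1.06+0.94)/2 = 1 → q = 2.2×1.185×1 = 2.607 m³/s
Panel 5-6: Δb = 2.3 m, d̄ = (1.01+0.00)/2 = 0.505, v̄ = (0.94+0.00)/2 = 0.47 → q = 2.3×0.505×0.47 = 0.5459 m³/s
Q = Σ q = 8.875 m³/s
= 8.875 × 3600 = 31950 m³/h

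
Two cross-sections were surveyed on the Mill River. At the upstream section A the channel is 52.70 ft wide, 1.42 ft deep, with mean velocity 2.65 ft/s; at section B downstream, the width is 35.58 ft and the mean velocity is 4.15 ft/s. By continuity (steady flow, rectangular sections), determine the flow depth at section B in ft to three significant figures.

1.34 ft

Q = A₁V₁ = (52.70×1.42) × 2.65 = 198.3 ft³/s
d₂ = Q/(b₂ V₂) = 198.3/(35.58×4.15) = 1.343 ft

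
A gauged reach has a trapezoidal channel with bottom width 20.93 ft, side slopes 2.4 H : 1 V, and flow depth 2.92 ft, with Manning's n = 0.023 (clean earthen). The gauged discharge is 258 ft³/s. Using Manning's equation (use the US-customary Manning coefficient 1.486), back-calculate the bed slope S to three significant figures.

A = (b + z·y)·y = (20.93 + 2.4×2.92)×2.92 = 81.58 ft²
P = b + 2y√(1+z²) = 20.93 + 2×2.92×√(1+2.4²) = 36.11 ft
R = A/P = 81.58/36.11 = 2.259 ft
S = (Q·n / (1.486·A·R^(2/3)))² = (258×0.023 / (1.486×81.58×1.722))² = 0.0008084

0.000808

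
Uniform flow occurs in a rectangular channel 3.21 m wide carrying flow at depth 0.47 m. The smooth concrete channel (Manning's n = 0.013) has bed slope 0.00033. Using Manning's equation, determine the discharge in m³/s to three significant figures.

1.07 m³/s

A = b·y = 3.21 × 0.47 = 1.509 m²
P = b + 2y = 3.21 + 2×0.47 = 4.150 m
R = A/P = 1.509/4.150 = 0.3635 m
Q = (1/n)·A·R^(2/3)·S^(1/2) = (1/0.013) × 1.509 × 0.3635^(2/3) × 0.00033^(1/2) = 1.074 m³/s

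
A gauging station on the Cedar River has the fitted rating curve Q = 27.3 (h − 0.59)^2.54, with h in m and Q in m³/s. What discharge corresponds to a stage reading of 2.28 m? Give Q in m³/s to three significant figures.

104 m³/s

Q = 27.3 × (2.28 − 0.59)^2.54 = 27.3 × 1.69^2.54 = 103.5 m³/s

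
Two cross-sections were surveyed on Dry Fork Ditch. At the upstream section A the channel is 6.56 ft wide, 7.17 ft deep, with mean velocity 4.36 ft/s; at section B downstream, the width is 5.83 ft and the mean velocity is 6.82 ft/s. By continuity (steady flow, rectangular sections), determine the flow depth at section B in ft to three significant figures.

Q = A₁V₁ = (6.56×7.17) × 4.36 = 205.1 ft³/s
d₂ = Q/(b₂ V₂) = 205.1/(5.83×6.82) = 5.158 ft

5.16 ft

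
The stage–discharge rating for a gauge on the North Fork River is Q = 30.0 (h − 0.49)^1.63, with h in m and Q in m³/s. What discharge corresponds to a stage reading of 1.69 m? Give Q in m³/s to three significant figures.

40.4 m³/s

Q = 30.0 × (1.69 − 0.49)^1.63 = 30.0 × 1.2^1.63 = 40.38 m³/s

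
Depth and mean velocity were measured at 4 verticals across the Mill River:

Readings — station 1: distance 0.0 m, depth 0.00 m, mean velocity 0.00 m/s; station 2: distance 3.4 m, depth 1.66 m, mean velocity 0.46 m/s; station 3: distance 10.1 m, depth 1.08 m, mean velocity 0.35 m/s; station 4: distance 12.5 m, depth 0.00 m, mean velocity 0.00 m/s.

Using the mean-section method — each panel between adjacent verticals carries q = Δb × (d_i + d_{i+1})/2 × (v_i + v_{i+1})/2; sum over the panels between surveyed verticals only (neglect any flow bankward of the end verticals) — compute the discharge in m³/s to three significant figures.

Panel 1-2: Δb = 3.4 m, d̄ = (0.00+1.66)/2 = 0.83, v̄ = (0.00+0.46)/2 = 0.23 → q = 3.4×0.83×0.23 = 0.6491 m³/s
Panel 2-3: Δb = 6.7 m, d̄ = (1.66+1.08)/2 = 1.37, v̄ = (0.46+0.35)/2 = 0.405 → q = 6.7×1.37×0.405 = 3.717 m³/s
Panel 3-4: Δb = 2.4 m, d̄ = (1.08+0.00)/2 = 0.54, v̄ = (0.35+0.00)/2 = 0.175 → q = 2.4×0.54×0.175 = 0.2268 m³/s
Q = Σ q = 4.593 m³/s

4.59 m³/s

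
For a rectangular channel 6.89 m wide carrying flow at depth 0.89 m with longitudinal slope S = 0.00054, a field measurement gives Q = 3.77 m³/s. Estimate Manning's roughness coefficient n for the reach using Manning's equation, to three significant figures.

A = b·y = 6.89 × 0.89 = 6.132 m²
P = b + 2y = 6.89 + 2×0.89 = 8.670 m
R = A/P = 6.132/8.670 = 0.7073 m
n = (1/Q)·A·R^(2/3)·S^(1/2) = (1/3.77) × 6.132 × 0.7938 × 0.02324 = 0.03000

0.0300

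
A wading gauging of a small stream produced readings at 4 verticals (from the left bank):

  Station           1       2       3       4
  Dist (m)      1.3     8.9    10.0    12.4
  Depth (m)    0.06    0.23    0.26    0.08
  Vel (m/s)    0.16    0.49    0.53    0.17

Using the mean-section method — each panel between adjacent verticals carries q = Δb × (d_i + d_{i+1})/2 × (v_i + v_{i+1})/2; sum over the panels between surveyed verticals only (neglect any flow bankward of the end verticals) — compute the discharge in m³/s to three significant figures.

0.638 m³/s

Panel 1-2: Δb = 7.6 m, d̄ = (0.06+0.23)/2 = 0.145, v̄ = (0.16+0.49)/2 = 0.325 → q = 7.6×0.145×0.325 = 0.3582 m³/s
Panel 2-3: Δb = 1.1 m, d̄ = (0.23+0.26)/2 = 0.245, v̄ = (0.49+0.53)/2 = 0.51 → q = 1.1×0.245×0.51 = 0.1374 m³/s
Panel 3-4: Δb = 2.4 m, d̄ = (0.26+0.08)/2 = 0.17, v̄ = (0.53+0.17)/2 = 0.35 → q = 2.4×0.17×0.35 = 0.1428 m³/s
Q = Σ q = 0.6384 m³/s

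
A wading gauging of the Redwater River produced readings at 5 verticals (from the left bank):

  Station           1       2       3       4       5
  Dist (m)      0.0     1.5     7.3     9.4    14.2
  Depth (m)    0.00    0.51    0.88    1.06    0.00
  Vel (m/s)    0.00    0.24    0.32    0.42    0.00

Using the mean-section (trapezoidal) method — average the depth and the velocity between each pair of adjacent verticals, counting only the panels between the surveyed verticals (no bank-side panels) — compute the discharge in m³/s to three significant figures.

2.46 m³/s

Panel 1-2: Δb = 1.5 m, d̄ = (0.00+0.51)/2 = 0.255, v̄ = (0.00+0.24)/2 = 0.12 → q = 1.5×0.255×0.12 = 0.04590 m³/s
Panel 2-3: Δb = 5.8 m, d̄ = (0.51+0.88)/2 = 0.695, v̄ = (0.24+0.32)/2 = 0.28 → q = 5.8×0.695×0.28 = 1.129 m³/s
Panel 3-4: Δb = 2.1 m, d̄ = (0.88+1.06)/2 = 0.97, v̄ = (0.32+0.42)/2 = 0.37 → q = 2.1×0.97×0.37 = 0.7537 m³/s
Panel 4-5: Δb = 4.8 m, d̄ = (1.06+0.00)/2 = 0.53, v̄ = (0.42+0.00)/2 = 0.21 → q = 4.8×0.53×0.21 = 0.5342 m³/s
Q = Σ q = 2.463 m³/s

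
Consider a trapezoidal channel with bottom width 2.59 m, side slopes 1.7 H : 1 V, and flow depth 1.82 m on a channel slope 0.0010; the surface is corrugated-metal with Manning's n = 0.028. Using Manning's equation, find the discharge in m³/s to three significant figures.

12.1 m³/s

A = (b + z·y)·y = (2.59 + 1.7×1.82)×1.82 = 10.34 m²
P = b + 2y√(1+z²) = 2.59 + 2×1.82×√(1+1.7²) = 9.769 m
R = A/P = 10.34/9.769 = 1.059 m
Q = (1/n)·A·R^(2/3)·S^(1/2) = (1/0.028) × 10.34 × 1.059^(2/3) × 0.0010^(1/2) = 12.14 m³/s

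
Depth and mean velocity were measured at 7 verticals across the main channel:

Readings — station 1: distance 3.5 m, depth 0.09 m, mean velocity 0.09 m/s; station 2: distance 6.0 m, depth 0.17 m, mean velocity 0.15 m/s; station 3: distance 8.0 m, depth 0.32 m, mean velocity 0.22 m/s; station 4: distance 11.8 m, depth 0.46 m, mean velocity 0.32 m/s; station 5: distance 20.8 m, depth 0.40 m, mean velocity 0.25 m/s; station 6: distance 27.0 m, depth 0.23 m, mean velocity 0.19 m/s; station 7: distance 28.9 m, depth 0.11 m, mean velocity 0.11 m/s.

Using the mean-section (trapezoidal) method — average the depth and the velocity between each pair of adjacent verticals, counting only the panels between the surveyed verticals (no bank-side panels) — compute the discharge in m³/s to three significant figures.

Panel 1-2: Δb = 2.5 m, d̄ = (0.09+0.17)/2 = 0.13, v̄ = (0.09+0.15)/2 = 0.12 → q = 2.5×0.13×0.12 = 0.03900 m³/s
Panel 2-3: Δb = 2 m, d̄ = (0.17+0.32)/2 = 0.245, v̄ = (0.15+0.22)/2 = 0.185 → q = 2×0.245×0.185 = 0.09065 m³/s
Panel 3-4: Δb = 3.8 m, d̄ = (0.32+0.46)/2 = 0.39, v̄ = (0.22+0.32)/2 = 0.27 → q = 3.8×0.39×0.27 = 0.4001 m³/s
Panel 4-5: Δb = 9 m, d̄ = (0.46+0.40)/2 = 0.43, v̄ = (0.32+0.25)/2 = 0.285 → q = 9×0.43×0.285 = 1.103 m³/s
Panel 5-6: Δb = 6.2 m, d̄ = (0.40+0.23)/2 = 0.315, v̄ = (0.25+0.19)/2 = 0.22 → q = 6.2×0.315×0.22 = 0.4297 m³/s
Panel 6-7: Δb = 1.9 m, d̄ = (0.23+0.11)/2 = 0.17, v̄ = (0.19+0.11)/2 = 0.15 → q = 1.9×0.17×0.15 = 0.04845 m³/s
Q = Σ q = 2.111 m³/s

2.11 m³/s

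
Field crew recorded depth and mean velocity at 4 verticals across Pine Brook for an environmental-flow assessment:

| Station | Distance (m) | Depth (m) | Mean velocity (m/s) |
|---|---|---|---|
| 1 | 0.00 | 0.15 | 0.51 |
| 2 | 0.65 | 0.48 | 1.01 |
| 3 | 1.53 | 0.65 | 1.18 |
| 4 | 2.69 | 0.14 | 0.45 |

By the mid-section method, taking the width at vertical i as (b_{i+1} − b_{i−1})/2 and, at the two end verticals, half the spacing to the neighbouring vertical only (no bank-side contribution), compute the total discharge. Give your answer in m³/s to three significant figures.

w_1 = (0.65 − 0.00)/2 = 0.325 m; q_1 = 0.51 × 0.15 × 0.325 = 0.02486 m³/s
w_2 = (1.53 − 0.00)/2 = 0.765 m; q_2 = 1.01 × 0.48 × 0.765 = 0.3709 m³/s
w_3 = (2.69 − 0.65)/2 = 1.02 m; q_3 = 1.18 × 0.65 × 1.02 = 0.7823 m³/s
w_4 = (2.69 − 1.53)/2 = 0.58 m; q_4 = 0.45 × 0.14 × 0.58 = 0.03654 m³/s
Q = Σ qᵢ = 1.215 m³/s

1.21 m³/s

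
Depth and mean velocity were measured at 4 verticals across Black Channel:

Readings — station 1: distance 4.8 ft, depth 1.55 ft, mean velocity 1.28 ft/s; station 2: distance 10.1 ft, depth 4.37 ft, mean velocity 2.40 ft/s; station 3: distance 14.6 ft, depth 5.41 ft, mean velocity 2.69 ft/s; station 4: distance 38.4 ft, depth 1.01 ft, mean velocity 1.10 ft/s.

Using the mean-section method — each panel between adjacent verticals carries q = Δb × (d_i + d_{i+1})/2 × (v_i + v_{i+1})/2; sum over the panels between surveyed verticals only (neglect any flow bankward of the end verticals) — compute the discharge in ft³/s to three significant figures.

Panel 1-2: Δb = 5.3 ft, d̄ = (1.55+4.37)/2 = 2.96, v̄ = (1.28+2.40)/2 = 1.84 → q = 5.3×2.96×1.84 = 28.87 ft³/s
Panel 2-3: Δb = 4.5 ft, d̄ = (4.37+5.41)/2 = 4.89, v̄ = (2.40+2.69)/2 = 2.545 → q = 4.5×4.89×2.545 = 56.00 ft³/s
Panel 3-4: Δb = 23.8 ft, d̄ = (5.41+1.01)/2 = 3.21, v̄ = (2.69+1.10)/2 = 1.895 → q = 23.8×3.21×1.895 = 144.8 ft³/s
Q = Σ q = 229.6 ft³/s

230 ft³/s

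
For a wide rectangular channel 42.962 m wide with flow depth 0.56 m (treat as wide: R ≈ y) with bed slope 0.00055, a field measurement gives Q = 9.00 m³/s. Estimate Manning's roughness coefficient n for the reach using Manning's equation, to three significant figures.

0.0426

A = b·y = 42.962 × 0.56 = 24.06 m²
Wide channel: R ≈ y = 0.56 m
n = (1/Q)·A·R^(2/3)·S^(1/2) = (1/9.00) × 24.06 × 0.6794 × 0.02345 = 0.04259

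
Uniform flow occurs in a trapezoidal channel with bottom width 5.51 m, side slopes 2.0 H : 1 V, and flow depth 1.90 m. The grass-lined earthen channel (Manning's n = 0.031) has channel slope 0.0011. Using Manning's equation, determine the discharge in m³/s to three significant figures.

22.1 m³/s

A = (b + z·y)·y = (5.51 + 2.0×1.90)×1.90 = 17.69 m²
P = b + 2y√(1+z²) = 5.51 + 2×1.90×√(1+2.0²) = 14.01 m
R = A/P = 17.69/14.01 = 1.263 m
Q = (1/n)·A·R^(2/3)·S^(1/2) = (1/0.031) × 17.69 × 1.263^(2/3) × 0.0011^(1/2) = 22.11 m³/s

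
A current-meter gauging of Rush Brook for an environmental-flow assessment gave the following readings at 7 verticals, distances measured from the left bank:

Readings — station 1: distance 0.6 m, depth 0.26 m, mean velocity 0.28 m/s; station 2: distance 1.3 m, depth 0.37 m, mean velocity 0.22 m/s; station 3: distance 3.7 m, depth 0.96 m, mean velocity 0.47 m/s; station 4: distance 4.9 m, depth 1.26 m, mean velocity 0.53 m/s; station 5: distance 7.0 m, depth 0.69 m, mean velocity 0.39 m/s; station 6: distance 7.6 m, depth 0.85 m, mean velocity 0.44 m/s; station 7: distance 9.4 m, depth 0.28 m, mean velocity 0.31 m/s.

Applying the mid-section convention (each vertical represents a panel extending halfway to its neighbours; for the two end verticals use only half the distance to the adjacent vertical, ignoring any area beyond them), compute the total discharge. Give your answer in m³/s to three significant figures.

2.96 m³/s

w_1 = (1.3 − 0.6)/2 = 0.35 m; q_1 = 0.28 × 0.26 × 0.35 = 0.02548 m³/s
w_2 = (3.7 − 0.6)/2 = 1.55 m; q_2 = 0.22 × 0.37 × 1.55 = 0.1262 m³/s
w_3 = (4.9 − 1.3)/2 = 1.8 m; q_3 = 0.47 × 0.96 × 1.8 = 0.8122 m³/s
w_4 = (7.0 − 3.7)/2 = 1.65 m; q_4 = 0.53 × 1.26 × 1.65 = 1.102 m³/s
w_5 = (7.6 − 4.9)/2 = 1.35 m; q_5 = 0.39 × 0.69 × 1.35 = 0.3633 m³/s
w_6 = (9.4 − 7.0)/2 = 1.2 m; q_6 = 0.44 × 0.85 × 1.2 = 0.4488 m³/s
w_7 = (9.4 − 7.6)/2 = 0.9 m; q_7 = 0.31 × 0.28 × 0.9 = 0.07812 m³/s
Q = Σ qᵢ = 2.956 m³/s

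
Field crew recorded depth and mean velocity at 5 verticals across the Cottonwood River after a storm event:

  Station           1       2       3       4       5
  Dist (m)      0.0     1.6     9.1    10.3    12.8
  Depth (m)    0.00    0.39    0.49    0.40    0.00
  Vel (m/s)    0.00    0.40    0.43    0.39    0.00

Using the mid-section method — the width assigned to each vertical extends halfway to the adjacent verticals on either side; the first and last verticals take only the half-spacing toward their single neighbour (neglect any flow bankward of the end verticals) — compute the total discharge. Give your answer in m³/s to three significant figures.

w_2 = (9.1 − 0.0)/2 = 4.55 m; q_2 = 0.40 × 0.39 × 4.55 = 0.7098 m³/s
w_3 = (10.3 − 1.6)/2 = 4.35 m; q_3 = 0.43 × 0.49 × 4.35 = 0.9165 m³/s
w_4 = (12.8 − 9.1)/2 = 1.85 m; q_4 = 0.39 × 0.40 × 1.85 = 0.2886 m³/s
Stations 1, 5 contribute zero (depth or velocity is 0).
Q = Σ qᵢ = 1.915 m³/s

1.91 m³/s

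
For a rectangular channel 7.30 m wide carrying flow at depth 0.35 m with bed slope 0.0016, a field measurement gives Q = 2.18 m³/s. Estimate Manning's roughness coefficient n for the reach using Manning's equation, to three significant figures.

A = b·y = 7.30 × 0.35 = 2.555 m²
P = b + 2y = 7.30 + 2×0.35 = 8.000 m
R = A/P = 2.555/8.000 = 0.3194 m
n = (1/Q)·A·R^(2/3)·S^(1/2) = (1/2.18) × 2.555 × 0.4672 × 0.04000 = 0.02190

0.0219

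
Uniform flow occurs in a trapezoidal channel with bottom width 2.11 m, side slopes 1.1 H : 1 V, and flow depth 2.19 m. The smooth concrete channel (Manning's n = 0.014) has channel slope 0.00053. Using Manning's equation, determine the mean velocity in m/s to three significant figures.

1.80 m/s

A = (b + z·y)·y = (2.11 + 1.1×2.19)×2.19 = 9.897 m²
P = b + 2y√(1+z²) = 2.11 + 2×2.19×√(1+1.1²) = 8.621 m
R = A/P = 9.897/8.621 = 1.148 m
Q = (1/n)·A·R^(2/3)·S^(1/2) = (1/0.014) × 9.897 × 1.148^(2/3) × 0.00053^(1/2) = 17.84 m³/s
V = Q/A = 17.84/9.897 = 1.803 m/s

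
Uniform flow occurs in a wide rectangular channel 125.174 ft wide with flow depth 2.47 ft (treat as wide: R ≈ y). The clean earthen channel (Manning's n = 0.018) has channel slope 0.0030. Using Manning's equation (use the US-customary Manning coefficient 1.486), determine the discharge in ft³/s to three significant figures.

2550 ft³/s

A = b·y = 125.174 × 2.47 = 309.2 ft²
Wide channel: R ≈ y = 2.47 ft
Q = (1.486/n)·A·R^(2/3)·S^(1/2) = (1.486/0.018) × 309.2 × 2.470^(2/3) × 0.0030^(1/2) = 2555 ft³/s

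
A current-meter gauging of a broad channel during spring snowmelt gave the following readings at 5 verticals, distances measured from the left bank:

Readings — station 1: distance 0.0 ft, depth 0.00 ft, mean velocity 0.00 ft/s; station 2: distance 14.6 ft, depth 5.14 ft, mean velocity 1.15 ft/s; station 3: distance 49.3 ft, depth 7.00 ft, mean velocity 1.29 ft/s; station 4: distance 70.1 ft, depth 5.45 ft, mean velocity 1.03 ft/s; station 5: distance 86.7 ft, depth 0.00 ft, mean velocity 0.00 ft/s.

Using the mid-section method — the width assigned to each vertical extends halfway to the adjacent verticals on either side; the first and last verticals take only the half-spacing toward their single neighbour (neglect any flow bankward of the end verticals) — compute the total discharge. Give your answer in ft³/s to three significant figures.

w_2 = (49.3 − 0.0)/2 = 24.65 ft; q_2 = 1.15 × 5.14 × 24.65 = 145.7 ft³/s
w_3 = (70.1 − 14.6)/2 = 27.75 ft; q_3 = 1.29 × 7.00 × 27.75 = 250.6 ft³/s
w_4 = (86.7 − 49.3)/2 = 18.7 ft; q_4 = 1.03 × 5.45 × 18.7 = 105.0 ft³/s
Stations 1, 5 contribute zero (depth or velocity is 0).
Q = Σ qᵢ = 501.3 ft³/s

501 ft³/s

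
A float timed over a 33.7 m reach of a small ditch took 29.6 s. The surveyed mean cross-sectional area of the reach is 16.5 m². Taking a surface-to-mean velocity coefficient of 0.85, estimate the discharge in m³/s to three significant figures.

v_surface = L / t̄ = 33.7 / 29.6 = 1.139 m/s
v_mean = 0.85 × 1.139 = 0.9677 m/s
Q = A × v_mean = 16.5 × 0.9677 = 15.97 m³/s

16.0 m³/s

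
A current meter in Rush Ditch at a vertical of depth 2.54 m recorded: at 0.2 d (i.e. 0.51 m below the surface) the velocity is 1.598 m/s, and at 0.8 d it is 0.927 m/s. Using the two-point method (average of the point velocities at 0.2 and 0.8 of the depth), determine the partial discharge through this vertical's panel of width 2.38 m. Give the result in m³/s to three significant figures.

7.63 m³/s

v̄ = (1.598 + 0.927) / 2 = 1.263 m/s
q = v̄ × d × w = 1.263 × 2.54 × 2.38 = 7.632 m³/s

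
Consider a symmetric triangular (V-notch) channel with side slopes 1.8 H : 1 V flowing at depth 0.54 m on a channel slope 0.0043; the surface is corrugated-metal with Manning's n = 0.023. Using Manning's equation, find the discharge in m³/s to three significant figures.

0.572 m³/s

A = z·y² = 1.8×0.54² = 0.5249 m²
P = 2y√(1+z²) = 2×0.54×√(1+1.8²) = 2.224 m
R = A/P = 0.5249/2.224 = 0.2360 m
Q = (1/n)·A·R^(2/3)·S^(1/2) = (1/0.023) × 0.5249 × 0.2360^(2/3) × 0.0043^(1/2) = 0.5715 m³/s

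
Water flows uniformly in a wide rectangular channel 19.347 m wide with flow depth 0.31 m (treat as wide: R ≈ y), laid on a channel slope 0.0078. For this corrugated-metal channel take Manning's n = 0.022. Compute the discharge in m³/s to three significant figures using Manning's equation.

11.0 m³/s

A = b·y = 19.347 × 0.31 = 5.998 m²
Wide channel: R ≈ y = 0.31 m
Q = (1/n)·A·R^(2/3)·S^(1/2) = (1/0.022) × 5.998 × 0.3100^(2/3) × 0.0078^(1/2) = 11.03 m³/s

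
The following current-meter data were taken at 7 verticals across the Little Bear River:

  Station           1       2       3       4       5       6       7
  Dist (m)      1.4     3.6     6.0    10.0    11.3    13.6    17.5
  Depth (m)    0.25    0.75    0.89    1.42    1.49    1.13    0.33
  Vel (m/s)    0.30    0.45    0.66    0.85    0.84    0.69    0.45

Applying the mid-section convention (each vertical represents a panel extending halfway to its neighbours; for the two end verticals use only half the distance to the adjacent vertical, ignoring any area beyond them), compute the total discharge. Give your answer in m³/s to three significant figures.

w_1 = (3.6 − 1.4)/2 = 1.1 m; q_1 = 0.30 × 0.25 × 1.1 = 0.08250 m³/s
w_2 = (6.0 − 1.4)/2 = 2.3 m; q_2 = 0.45 × 0.75 × 2.3 = 0.7763 m³/s
w_3 = (10.0 − 3.6)/2 = 3.2 m; q_3 = 0.66 × 0.89 × 3.2 = 1.880 m³/s
w_4 = (11.3 − 6.0)/2 = 2.65 m; q_4 = 0.85 × 1.42 × 2.65 = 3.199 m³/s
w_5 = (13.6 − 10.0)/2 = 1.8 m; q_5 = 0.84 × 1.49 × 1.8 = 2.253 m³/s
w_6 = (17.5 − 11.3)/2 = 3.1 m; q_6 = 0.69 × 1.13 × 3.1 = 2.417 m³/s
w_7 = (17.5 − 13.6)/2 = 1.95 m; q_7 = 0.45 × 0.33 × 1.95 = 0.2896 m³/s
Q = Σ qᵢ = 10.90 m³/s

10.9 m³/s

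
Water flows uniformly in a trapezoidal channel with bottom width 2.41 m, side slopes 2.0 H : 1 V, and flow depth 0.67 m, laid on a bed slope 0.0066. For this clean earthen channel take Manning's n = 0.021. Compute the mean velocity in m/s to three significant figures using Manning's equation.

A = (b + z·y)·y = (2.41 + 2.0×0.67)×0.67 = 2.513 m²
P = b + 2y√(1+z²) = 2.41 + 2×0.67×√(1+2.0²) = 5.406 m
R = A/P = 2.513/5.406 = 0.4647 m
Q = (1/n)·A·R^(2/3)·S^(1/2) = (1/0.021) × 2.513 × 0.4647^(2/3) × 0.0066^(1/2) = 5.832 m³/s
V = Q/A = 5.832/2.513 = 2.321 m/s

2.32 m/s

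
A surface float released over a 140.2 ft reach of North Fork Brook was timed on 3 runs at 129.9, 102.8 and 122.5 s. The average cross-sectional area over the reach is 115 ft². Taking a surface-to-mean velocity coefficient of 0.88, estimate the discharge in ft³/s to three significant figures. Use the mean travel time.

t̄ = (129.9 + 102.8 + 122.5) / 3 = 118.4 s
v_surface = L / t̄ = 140.2 / 118.4 = 1.184 ft/s
v_mean = 0.88 × 1.184 = 1.042 ft/s
Q = A × v_mean = 115 × 1.042 = 119.8 ft³/s

120 ft³/s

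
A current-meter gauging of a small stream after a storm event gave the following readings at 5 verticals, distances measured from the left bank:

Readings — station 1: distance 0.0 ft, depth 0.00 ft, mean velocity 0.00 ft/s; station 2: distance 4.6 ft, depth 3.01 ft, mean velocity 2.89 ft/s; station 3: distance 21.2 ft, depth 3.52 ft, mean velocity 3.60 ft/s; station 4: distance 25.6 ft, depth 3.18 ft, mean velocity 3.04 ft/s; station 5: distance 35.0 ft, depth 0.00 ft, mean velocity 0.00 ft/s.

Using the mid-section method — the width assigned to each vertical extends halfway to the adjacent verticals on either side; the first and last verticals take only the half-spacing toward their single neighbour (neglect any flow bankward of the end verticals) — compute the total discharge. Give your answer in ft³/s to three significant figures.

292 ft³/s

w_2 = (21.2 − 0.0)/2 = 10.6 ft; q_2 = 2.89 × 3.01 × 10.6 = 92.21 ft³/s
w_3 = (25.6 − 4.6)/2 = 10.5 ft; q_3 = 3.60 × 3.52 × 10.5 = 133.1 ft³/s
w_4 = (35.0 − 21.2)/2 = 6.9 ft; q_4 = 3.04 × 3.18 × 6.9 = 66.70 ft³/s
Stations 1, 5 contribute zero (depth or velocity is 0).
Q = Σ qᵢ = 292.0 ft³/s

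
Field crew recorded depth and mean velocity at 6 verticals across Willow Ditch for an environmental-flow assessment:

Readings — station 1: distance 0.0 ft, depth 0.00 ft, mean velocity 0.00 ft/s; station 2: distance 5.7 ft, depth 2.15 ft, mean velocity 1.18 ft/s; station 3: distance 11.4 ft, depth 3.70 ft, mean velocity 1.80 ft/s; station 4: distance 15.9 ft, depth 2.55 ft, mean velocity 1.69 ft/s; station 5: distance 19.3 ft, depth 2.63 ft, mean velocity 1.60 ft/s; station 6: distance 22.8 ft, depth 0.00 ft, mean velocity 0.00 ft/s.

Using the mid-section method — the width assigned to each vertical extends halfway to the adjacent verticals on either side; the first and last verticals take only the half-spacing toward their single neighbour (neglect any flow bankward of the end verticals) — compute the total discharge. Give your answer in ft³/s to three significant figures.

w_2 = (11.4 − 0.0)/2 = 5.7 ft; q_2 = 1.18 × 2.15 × 5.7 = 14.46 ft³/s
w_3 = (15.9 − 5.7)/2 = 5.1 ft; q_3 = 1.80 × 3.70 × 5.1 = 33.97 ft³/s
w_4 = (19.3 − 11.4)/2 = 3.95 ft; q_4 = 1.69 × 2.55 × 3.95 = 17.02 ft³/s
w_5 = (22.8 − 15.9)/2 = 3.45 ft; q_5 = 1.60 × 2.63 × 3.45 = 14.52 ft³/s
Stations 1, 6 contribute zero (depth or velocity is 0).
Q = Σ qᵢ = 79.97 ft³/s

80.0 ft³/s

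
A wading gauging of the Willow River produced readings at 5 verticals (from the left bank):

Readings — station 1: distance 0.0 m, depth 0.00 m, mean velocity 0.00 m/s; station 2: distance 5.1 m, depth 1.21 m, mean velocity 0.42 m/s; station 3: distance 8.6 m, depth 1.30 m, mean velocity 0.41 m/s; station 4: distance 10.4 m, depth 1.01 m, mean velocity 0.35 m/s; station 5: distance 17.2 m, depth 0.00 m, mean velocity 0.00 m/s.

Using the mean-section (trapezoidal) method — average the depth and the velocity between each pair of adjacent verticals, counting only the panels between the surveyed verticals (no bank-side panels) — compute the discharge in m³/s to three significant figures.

Panel 1-2: Δb = 5.1 m, d̄ = (0.00+1.21)/2 = 0.605, v̄ = (0.00+0.42)/2 = 0.21 → q = 5.1×0.605×0.21 = 0.6480 m³/s
Panel 2-3: Δb = 3.5 m, d̄ = (1.21+1.30)/2 = 1.255, v̄ = (0.42+0.41)/2 = 0.415 → q = 3.5×1.255×0.415 = 1.823 m³/s
Panel 3-4: Δb = 1.8 m, d̄ = (1.30+1.01)/2 = 1.155, v̄ = (0.41+0.35)/2 = 0.38 → q = 1.8×1.155×0.38 = 0.7900 m³/s
Panel 4-5: Δb = 6.8 m, d̄ = (1.01+0.00)/2 = 0.505, v̄ = (0.35+0.00)/2 = 0.175 → q = 6.8×0.505×0.175 = 0.6010 m³/s
Q = Σ q = 3.862 m³/s

3.86 m³/s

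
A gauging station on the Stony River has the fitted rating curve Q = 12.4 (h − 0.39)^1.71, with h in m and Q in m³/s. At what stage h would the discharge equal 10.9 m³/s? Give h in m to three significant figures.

1.32 m

h − h₀ = (Q/C)^(1/b) = (10.9/12.4)^(1/1.71) = 0.9274 m
h = 0.39 + 0.9274 = 1.317 m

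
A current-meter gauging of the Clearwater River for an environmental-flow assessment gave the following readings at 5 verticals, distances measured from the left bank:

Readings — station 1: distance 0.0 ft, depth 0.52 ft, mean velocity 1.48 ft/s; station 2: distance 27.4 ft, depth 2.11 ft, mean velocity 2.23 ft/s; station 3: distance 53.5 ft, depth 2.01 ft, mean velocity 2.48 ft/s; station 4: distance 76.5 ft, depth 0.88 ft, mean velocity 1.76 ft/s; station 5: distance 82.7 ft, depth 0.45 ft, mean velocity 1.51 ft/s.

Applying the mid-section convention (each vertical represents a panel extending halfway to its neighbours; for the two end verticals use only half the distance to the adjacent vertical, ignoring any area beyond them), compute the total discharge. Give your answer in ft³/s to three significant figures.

284 ft³/s

w_1 = (27.4 − 0.0)/2 = 13.7 ft; q_1 = 1.48 × 0.52 × 13.7 = 10.54 ft³/s
w_2 = (53.5 − 0.0)/2 = 26.75 ft; q_2 = 2.23 × 2.11 × 26.75 = 125.9 ft³/s
w_3 = (76.5 − 27.4)/2 = 24.55 ft; q_3 = 2.48 × 2.01 × 24.55 = 122.4 ft³/s
w_4 = (82.7 − 53.5)/2 = 14.6 ft; q_4 = 1.76 × 0.88 × 14.6 = 22.61 ft³/s
w_5 = (82.7 − 76.5)/2 = 3.1 ft; q_5 = 1.51 × 0.45 × 3.1 = 2.106 ft³/s
Q = Σ qᵢ = 283.5 ft³/s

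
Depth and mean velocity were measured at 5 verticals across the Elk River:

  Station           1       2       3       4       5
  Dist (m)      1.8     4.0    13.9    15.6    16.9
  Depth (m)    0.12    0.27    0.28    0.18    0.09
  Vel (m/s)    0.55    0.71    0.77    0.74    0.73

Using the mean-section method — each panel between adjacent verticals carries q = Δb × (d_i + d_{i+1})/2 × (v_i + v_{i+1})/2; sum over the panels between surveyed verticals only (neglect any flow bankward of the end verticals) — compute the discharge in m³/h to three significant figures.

Panel 1-2: Δb = 2.2 m, d̄ = (0.12+0.27)/2 = 0.195, v̄ = (0.55+0.71)/2 = 0.63 → q = 2.2×0.195×0.63 = 0.2703 m³/s
Panel 2-3: Δb = 9.9 m, d̄ = (0.27+0.28)/2 = 0.275, v̄ = (0.71+0.77)/2 = 0.74 → q = 9.9×0.275×0.74 = 2.015 m³/s
Panel 3-4: Δb = 1.7 m, d̄ = (0.28+0.18)/2 = 0.23, v̄ = (0.77+0.74)/2 = 0.755 → q = 1.7×0.23×0.755 = 0.2952 m³/s
Panel 4-5: Δb = 1.3 m, d̄ = (0.18+0.09)/2 = 0.135, v̄ = (0.74+0.73)/2 = 0.735 → q = 1.3×0.135×0.735 = 0.1290 m³/s
Q = Σ q = 2.709 m³/s
= 2.709 × 3600 = 9753 m³/h

9750 m³/h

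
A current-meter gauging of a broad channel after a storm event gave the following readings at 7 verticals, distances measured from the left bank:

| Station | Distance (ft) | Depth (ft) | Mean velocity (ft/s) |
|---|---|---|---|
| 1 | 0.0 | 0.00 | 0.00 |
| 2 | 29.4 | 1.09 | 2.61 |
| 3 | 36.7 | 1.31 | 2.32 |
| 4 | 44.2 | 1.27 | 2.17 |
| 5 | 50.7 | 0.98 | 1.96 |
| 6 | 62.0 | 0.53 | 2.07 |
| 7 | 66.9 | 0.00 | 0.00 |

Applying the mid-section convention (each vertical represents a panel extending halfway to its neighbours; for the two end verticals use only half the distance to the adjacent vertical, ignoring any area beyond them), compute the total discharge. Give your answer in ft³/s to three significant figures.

w_2 = (36.7 − 0.0)/2 = 18.35 ft; q_2 = 2.61 × 1.09 × 18.35 = 52.20 ft³/s
w_3 = (44.2 − 29.4)/2 = 7.4 ft; q_3 = 2.32 × 1.31 × 7.4 = 22.49 ft³/s
w_4 = (50.7 − 36.7)/2 = 7 ft; q_4 = 2.17 × 1.27 × 7 = 19.29 ft³/s
w_5 = (62.0 − 44.2)/2 = 8.9 ft; q_5 = 1.96 × 0.98 × 8.9 = 17.10 ft³/s
w_6 = (66.9 − 50.7)/2 = 8.1 ft; q_6 = 2.07 × 0.53 × 8.1 = 8.887 ft³/s
Stations 1, 7 contribute zero (depth or velocity is 0).
Q = Σ qᵢ = 120.0 ft³/s

120 ft³/s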